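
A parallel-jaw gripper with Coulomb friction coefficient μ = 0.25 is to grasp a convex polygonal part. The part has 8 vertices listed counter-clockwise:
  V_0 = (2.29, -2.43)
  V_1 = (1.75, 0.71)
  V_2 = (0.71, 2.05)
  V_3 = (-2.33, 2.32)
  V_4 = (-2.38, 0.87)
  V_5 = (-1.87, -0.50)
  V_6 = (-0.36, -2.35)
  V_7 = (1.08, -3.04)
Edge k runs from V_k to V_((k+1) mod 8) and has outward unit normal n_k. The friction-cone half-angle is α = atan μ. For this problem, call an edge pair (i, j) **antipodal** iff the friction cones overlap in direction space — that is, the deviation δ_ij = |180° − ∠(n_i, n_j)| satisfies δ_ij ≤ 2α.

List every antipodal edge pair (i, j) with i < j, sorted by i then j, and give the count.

count = 6; pairs: (0,3), (0,4), (1,4), (1,5), (1,6), (2,6)

α = atan 0.25 = 14.04°;  2α = 28.07°
n_0 = (+0.9855, +0.1695)
n_1 = (+0.7900, +0.6131)
n_2 = (+0.0885, +0.9961)
n_3 = (-0.9994, +0.0345)
n_4 = (-0.9372, -0.3489)
n_5 = (-0.7747, -0.6323)
n_6 = (-0.4321, -0.9018)
n_7 = (+0.4502, -0.8929)
  (0,1): δ = 151.94°  ·
  (0,2): δ = 104.83°  ·
  (0,3): δ = 11.73°  ✓
  (0,4): δ = 10.66°  ✓
  (0,5): δ = 29.46°  ·
  (0,6): δ = 54.64°  ·
  (0,7): δ = 107.00°  ·
  (1,2): δ = 132.89°  ·
  (1,3): δ = 39.79°  ·
  (1,4): δ = 17.40°  ✓
  (1,5): δ = 1.41°  ✓
  (1,6): δ = 26.58°  ✓
  (1,7): δ = 78.94°  ·
  (2,3): δ = 86.90°  ·
  (2,4): δ = 64.51°  ·
  (2,5): δ = 45.70°  ·
  (2,6): δ = 20.53°  ✓
  (2,7): δ = 31.83°  ·
  (3,4): δ = 157.61°  ·
  (3,5): δ = 138.80°  ·
  (3,6): δ = 113.63°  ·
  (3,7): δ = 61.27°  ·
  (4,5): δ = 161.20°  ·
  (4,6): δ = 136.02°  ·
  (4,7): δ = 83.66°  ·
  (5,6): δ = 154.82°  ·
  (5,7): δ = 102.47°  ·
  (6,7): δ = 127.64°  ·
antipodal pairs: 6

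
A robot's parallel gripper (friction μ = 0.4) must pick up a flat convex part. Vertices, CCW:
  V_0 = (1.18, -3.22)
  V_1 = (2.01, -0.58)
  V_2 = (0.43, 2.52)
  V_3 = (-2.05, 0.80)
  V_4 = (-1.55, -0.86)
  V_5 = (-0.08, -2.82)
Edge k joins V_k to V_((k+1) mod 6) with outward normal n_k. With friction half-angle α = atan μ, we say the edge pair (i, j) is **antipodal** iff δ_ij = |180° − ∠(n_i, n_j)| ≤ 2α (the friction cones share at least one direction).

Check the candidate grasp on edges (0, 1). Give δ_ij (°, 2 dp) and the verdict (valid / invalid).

α = atan 0.4 = 21.80°;  2α = 43.60°
edge 0: e_0 = (+0.83, +2.64);  n_0 = (+0.9540, -0.2999)
edge 1: e_1 = (-1.58, +3.10);  n_1 = (+0.8910, +0.4541)
∠(n_0, n_1) = 44.46°
δ = |180° − 44.46°| = 135.54°
135.54° > 2α = 43.60°  →  invalid

δ = 135.54°, invalid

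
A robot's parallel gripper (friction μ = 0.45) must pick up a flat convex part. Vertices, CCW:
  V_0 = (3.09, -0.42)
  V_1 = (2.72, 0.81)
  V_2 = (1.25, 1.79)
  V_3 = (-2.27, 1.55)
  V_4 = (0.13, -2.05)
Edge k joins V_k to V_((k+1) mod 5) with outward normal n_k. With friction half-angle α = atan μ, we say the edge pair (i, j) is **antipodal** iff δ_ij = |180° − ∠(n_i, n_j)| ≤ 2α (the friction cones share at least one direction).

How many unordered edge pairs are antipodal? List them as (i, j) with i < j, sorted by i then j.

count = 3; pairs: (0,3), (1,3), (2,4)

α = atan 0.45 = 24.23°;  2α = 48.46°
n_0 = (+0.9576, +0.2881)
n_1 = (+0.5547, +0.8321)
n_2 = (-0.0680, +0.9977)
n_3 = (-0.8321, -0.5547)
n_4 = (+0.4824, -0.8760)
  (0,1): δ = 140.43°  ·
  (0,2): δ = 102.84°  ·
  (0,3): δ = 16.95°  ✓
  (0,4): δ = 102.10°  ·
  (1,2): δ = 142.41°  ·
  (1,3): δ = 22.62°  ✓
  (1,4): δ = 62.53°  ·
  (2,3): δ = 60.21°  ·
  (2,4): δ = 24.94°  ✓
  (3,4): δ = 94.85°  ·
antipodal pairs: 3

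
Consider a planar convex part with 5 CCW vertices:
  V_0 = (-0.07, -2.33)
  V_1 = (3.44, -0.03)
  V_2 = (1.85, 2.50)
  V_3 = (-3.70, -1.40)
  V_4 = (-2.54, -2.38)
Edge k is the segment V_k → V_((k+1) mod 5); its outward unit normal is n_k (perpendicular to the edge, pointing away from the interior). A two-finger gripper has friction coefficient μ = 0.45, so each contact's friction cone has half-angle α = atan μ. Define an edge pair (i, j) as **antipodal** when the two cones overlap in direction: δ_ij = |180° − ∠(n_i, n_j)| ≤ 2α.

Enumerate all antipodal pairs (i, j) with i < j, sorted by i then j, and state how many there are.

count = 3; pairs: (0,2), (1,3), (2,4)

α = atan 0.45 = 24.23°;  2α = 48.46°
n_0 = (+0.5481, -0.8364)
n_1 = (+0.8467, +0.5321)
n_2 = (-0.5749, +0.8182)
n_3 = (-0.6454, -0.7639)
n_4 = (+0.0202, -0.9998)
  (0,1): δ = 91.09°  ·
  (0,2): δ = 1.86°  ✓
  (0,3): δ = 106.57°  ·
  (0,4): δ = 147.92°  ·
  (1,2): δ = 87.05°  ·
  (1,3): δ = 17.66°  ✓
  (1,4): δ = 59.01°  ·
  (2,3): δ = 75.29°  ·
  (2,4): δ = 33.94°  ✓
  (3,4): δ = 138.65°  ·
antipodal pairs: 3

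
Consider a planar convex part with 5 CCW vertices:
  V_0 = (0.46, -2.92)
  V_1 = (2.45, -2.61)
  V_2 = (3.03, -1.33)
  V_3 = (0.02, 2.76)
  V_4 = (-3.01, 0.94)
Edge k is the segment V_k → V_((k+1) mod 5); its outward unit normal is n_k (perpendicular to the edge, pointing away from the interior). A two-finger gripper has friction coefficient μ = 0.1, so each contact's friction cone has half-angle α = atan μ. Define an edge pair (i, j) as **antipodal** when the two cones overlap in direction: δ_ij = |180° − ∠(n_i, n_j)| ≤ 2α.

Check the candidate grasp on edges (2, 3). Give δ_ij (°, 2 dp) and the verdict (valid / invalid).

δ = 95.36°, invalid

α = atan 0.1 = 5.71°;  2α = 11.42°
edge 2: e_2 = (-3.01, +4.09);  n_2 = (+0.8054, +0.5927)
edge 3: e_3 = (-3.03, -1.82);  n_3 = (-0.5149, +0.8572)
∠(n_2, n_3) = 84.64°
δ = |180° − 84.64°| = 95.36°
95.36° > 2α = 11.42°  →  invalid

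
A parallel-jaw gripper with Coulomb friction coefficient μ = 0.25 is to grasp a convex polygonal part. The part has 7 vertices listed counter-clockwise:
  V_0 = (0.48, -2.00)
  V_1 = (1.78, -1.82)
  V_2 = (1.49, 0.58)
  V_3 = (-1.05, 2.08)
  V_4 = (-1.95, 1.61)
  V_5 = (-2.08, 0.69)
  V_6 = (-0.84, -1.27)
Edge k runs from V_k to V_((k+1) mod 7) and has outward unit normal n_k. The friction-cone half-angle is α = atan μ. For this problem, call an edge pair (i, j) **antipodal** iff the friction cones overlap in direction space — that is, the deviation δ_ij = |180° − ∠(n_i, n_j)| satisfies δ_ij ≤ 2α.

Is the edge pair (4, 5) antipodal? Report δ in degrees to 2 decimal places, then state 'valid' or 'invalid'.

δ = 139.64°, invalid

α = atan 0.25 = 14.04°;  2α = 28.07°
edge 4: e_4 = (-0.13, -0.92);  n_4 = (-0.9902, +0.1399)
edge 5: e_5 = (+1.24, -1.96);  n_5 = (-0.8451, -0.5346)
∠(n_4, n_5) = 40.36°
δ = |180° − 40.36°| = 139.64°
139.64° > 2α = 28.07°  →  invalid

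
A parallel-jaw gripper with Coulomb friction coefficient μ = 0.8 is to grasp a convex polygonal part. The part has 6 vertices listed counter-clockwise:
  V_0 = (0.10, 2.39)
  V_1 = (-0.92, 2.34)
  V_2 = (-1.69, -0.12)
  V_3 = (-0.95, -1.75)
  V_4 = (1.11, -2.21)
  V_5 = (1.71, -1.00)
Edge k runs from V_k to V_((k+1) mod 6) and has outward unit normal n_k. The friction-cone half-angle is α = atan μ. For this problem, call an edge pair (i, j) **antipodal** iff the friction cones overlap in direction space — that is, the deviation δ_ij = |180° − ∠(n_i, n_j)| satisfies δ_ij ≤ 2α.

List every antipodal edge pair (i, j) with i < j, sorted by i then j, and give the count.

α = atan 0.8 = 38.66°;  2α = 77.32°
n_0 = (-0.0490, +0.9988)
n_1 = (-0.9543, +0.2987)
n_2 = (-0.9106, -0.4134)
n_3 = (-0.2179, -0.9760)
n_4 = (+0.8959, -0.4442)
n_5 = (+0.9033, +0.4290)
  (0,1): δ = 110.19°  ·
  (0,2): δ = 68.39°  ✓
  (0,3): δ = 15.39°  ✓
  (0,4): δ = 60.82°  ✓
  (0,5): δ = 112.60°  ·
  (1,2): δ = 138.20°  ·
  (1,3): δ = 85.21°  ·
  (1,4): δ = 8.99°  ✓
  (1,5): δ = 42.78°  ✓
  (2,3): δ = 127.01°  ·
  (2,4): δ = 50.79°  ✓
  (2,5): δ = 0.99°  ✓
  (3,4): δ = 103.79°  ·
  (3,5): δ = 52.01°  ✓
  (4,5): δ = 128.22°  ·
antipodal pairs: 8

count = 8; pairs: (0,2), (0,3), (0,4), (1,4), (1,5), (2,4), (2,5), (3,5)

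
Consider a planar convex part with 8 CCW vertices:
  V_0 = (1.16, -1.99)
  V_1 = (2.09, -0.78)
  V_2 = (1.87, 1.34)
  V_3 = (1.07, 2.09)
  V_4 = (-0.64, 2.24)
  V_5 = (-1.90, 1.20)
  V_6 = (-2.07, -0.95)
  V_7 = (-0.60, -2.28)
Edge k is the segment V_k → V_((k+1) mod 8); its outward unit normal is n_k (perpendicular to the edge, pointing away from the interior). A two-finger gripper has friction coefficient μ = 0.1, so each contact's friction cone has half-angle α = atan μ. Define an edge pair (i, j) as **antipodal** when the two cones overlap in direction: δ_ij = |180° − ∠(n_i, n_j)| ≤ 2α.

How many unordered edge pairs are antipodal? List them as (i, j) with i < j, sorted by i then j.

α = atan 0.1 = 5.71°;  2α = 11.42°
n_0 = (+0.7929, -0.6094)
n_1 = (+0.9947, +0.1032)
n_2 = (+0.6839, +0.7295)
n_3 = (+0.0874, +0.9962)
n_4 = (-0.6366, +0.7712)
n_5 = (-0.9969, +0.0788)
n_6 = (-0.6709, -0.7415)
n_7 = (+0.1626, -0.9867)
  (0,1): δ = 136.53°  ·
  (0,2): δ = 95.61°  ·
  (0,3): δ = 57.47°  ·
  (0,4): δ = 12.92°  ·
  (0,5): δ = 33.02°  ·
  (0,6): δ = 85.41°  ·
  (0,7): δ = 136.90°  ·
  (1,2): δ = 139.08°  ·
  (1,3): δ = 100.94°  ·
  (1,4): δ = 56.39°  ·
  (1,5): δ = 10.45°  ✓
  (1,6): δ = 41.94°  ·
  (1,7): δ = 93.43°  ·
  (2,3): δ = 141.86°  ·
  (2,4): δ = 97.31°  ·
  (2,5): δ = 51.37°  ·
  (2,6): δ = 1.01°  ✓
  (2,7): δ = 52.51°  ·
  (3,4): δ = 135.45°  ·
  (3,5): δ = 89.51°  ·
  (3,6): δ = 37.12°  ·
  (3,7): δ = 14.37°  ·
  (4,5): δ = 134.06°  ·
  (4,6): δ = 81.67°  ·
  (4,7): δ = 30.18°  ·
  (5,6): δ = 127.62°  ·
  (5,7): δ = 76.12°  ·
  (6,7): δ = 128.51°  ·
antipodal pairs: 2

count = 2; pairs: (1,5), (2,6)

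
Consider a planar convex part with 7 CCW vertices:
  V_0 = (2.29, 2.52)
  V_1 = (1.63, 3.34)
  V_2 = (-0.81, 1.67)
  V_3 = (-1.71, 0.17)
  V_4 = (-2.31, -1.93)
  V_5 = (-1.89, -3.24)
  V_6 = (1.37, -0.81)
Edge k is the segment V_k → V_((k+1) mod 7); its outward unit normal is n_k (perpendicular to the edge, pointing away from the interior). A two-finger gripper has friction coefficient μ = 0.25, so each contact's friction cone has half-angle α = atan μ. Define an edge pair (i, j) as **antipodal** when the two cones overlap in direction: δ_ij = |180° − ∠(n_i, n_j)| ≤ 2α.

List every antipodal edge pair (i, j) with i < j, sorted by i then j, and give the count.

α = atan 0.25 = 14.04°;  2α = 28.07°
n_0 = (+0.7790, +0.6270)
n_1 = (-0.5648, +0.8252)
n_2 = (-0.8575, +0.5145)
n_3 = (-0.9615, +0.2747)
n_4 = (-0.9523, -0.3053)
n_5 = (+0.5976, -0.8018)
n_6 = (+0.9639, -0.2663)
  (0,1): δ = 94.44°  ·
  (0,2): δ = 69.79°  ·
  (0,3): δ = 54.78°  ·
  (0,4): δ = 21.05°  ✓
  (0,5): δ = 87.87°  ·
  (0,6): δ = 125.73°  ·
  (1,2): δ = 155.35°  ·
  (1,3): δ = 140.33°  ·
  (1,4): δ = 106.61°  ·
  (1,5): δ = 2.31°  ✓
  (1,6): δ = 40.17°  ·
  (2,3): δ = 164.98°  ·
  (2,4): δ = 131.26°  ·
  (2,5): δ = 22.34°  ✓
  (2,6): δ = 15.52°  ✓
  (3,4): δ = 146.28°  ·
  (3,5): δ = 37.35°  ·
  (3,6): δ = 0.50°  ✓
  (4,5): δ = 71.08°  ·
  (4,6): δ = 33.22°  ·
  (5,6): δ = 142.15°  ·
antipodal pairs: 5

count = 5; pairs: (0,4), (1,5), (2,5), (2,6), (3,6)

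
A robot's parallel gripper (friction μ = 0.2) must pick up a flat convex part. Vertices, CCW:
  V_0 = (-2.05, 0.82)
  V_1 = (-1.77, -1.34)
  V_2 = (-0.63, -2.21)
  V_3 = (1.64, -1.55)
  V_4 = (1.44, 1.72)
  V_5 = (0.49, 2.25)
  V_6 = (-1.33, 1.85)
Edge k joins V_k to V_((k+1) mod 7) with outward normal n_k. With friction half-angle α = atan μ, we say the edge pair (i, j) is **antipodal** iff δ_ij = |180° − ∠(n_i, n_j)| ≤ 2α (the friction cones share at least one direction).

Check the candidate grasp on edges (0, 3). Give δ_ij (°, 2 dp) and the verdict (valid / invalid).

δ = 3.89°, valid

α = atan 0.2 = 11.31°;  2α = 22.62°
edge 0: e_0 = (+0.28, -2.16);  n_0 = (-0.9917, -0.1286)
edge 3: e_3 = (-0.20, +3.27);  n_3 = (+0.9981, +0.0610)
∠(n_0, n_3) = 176.11°
δ = |180° − 176.11°| = 3.89°
3.89° ≤ 2α = 22.62°  →  valid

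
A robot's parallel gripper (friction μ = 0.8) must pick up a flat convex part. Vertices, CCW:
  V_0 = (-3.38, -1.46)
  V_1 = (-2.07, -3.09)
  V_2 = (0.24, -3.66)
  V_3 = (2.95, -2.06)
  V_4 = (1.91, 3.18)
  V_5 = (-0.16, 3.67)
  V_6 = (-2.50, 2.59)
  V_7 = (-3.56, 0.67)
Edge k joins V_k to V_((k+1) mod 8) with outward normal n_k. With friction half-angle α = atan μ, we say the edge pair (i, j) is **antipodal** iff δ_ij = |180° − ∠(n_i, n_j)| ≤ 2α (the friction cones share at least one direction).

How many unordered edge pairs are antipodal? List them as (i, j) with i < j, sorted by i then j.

α = atan 0.8 = 38.66°;  2α = 77.32°
n_0 = (-0.7795, -0.6264)
n_1 = (-0.2396, -0.9709)
n_2 = (+0.5084, -0.8611)
n_3 = (+0.9809, +0.1947)
n_4 = (+0.2303, +0.9731)
n_5 = (-0.4191, +0.9080)
n_6 = (-0.8754, +0.4833)
n_7 = (-0.9964, -0.0842)
  (0,1): δ = 142.65°  ·
  (0,2): δ = 98.23°  ·
  (0,3): δ = 27.56°  ✓
  (0,4): δ = 37.89°  ✓
  (0,5): δ = 75.99°  ✓
  (0,6): δ = 112.31°  ·
  (0,7): δ = 146.04°  ·
  (1,2): δ = 135.58°  ·
  (1,3): δ = 64.91°  ✓
  (1,4): δ = 0.54°  ✓
  (1,5): δ = 38.64°  ✓
  (1,6): δ = 74.96°  ✓
  (1,7): δ = 108.69°  ·
  (2,3): δ = 109.33°  ·
  (2,4): δ = 43.88°  ✓
  (2,5): δ = 5.78°  ✓
  (2,6): δ = 30.54°  ✓
  (2,7): δ = 64.27°  ✓
  (3,4): δ = 114.54°  ·
  (3,5): δ = 76.45°  ✓
  (3,6): δ = 40.13°  ✓
  (3,7): δ = 6.40°  ✓
  (4,5): δ = 141.91°  ·
  (4,6): δ = 105.58°  ·
  (4,7): δ = 71.85°  ✓
  (5,6): δ = 143.68°  ·
  (5,7): δ = 109.94°  ·
  (6,7): δ = 146.27°  ·
antipodal pairs: 15

count = 15; pairs: (0,3), (0,4), (0,5), (1,3), (1,4), (1,5), (1,6), (2,4), (2,5), (2,6), (2,7), (3,5), (3,6), (3,7), (4,7)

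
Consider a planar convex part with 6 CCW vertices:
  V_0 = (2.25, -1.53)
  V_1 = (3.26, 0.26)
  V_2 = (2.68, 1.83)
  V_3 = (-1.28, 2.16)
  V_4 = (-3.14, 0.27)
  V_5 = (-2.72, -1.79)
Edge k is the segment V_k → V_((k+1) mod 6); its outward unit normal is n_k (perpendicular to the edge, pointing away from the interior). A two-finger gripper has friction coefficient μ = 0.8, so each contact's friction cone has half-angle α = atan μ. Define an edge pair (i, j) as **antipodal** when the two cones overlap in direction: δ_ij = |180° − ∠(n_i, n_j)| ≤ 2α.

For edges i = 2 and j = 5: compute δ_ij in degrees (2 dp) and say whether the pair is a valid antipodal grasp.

α = atan 0.8 = 38.66°;  2α = 77.32°
edge 2: e_2 = (-3.96, +0.33);  n_2 = (+0.0830, +0.9965)
edge 5: e_5 = (+4.97, +0.26);  n_5 = (+0.0522, -0.9986)
∠(n_2, n_5) = 172.24°
δ = |180° − 172.24°| = 7.76°
7.76° ≤ 2α = 77.32°  →  valid

δ = 7.76°, valid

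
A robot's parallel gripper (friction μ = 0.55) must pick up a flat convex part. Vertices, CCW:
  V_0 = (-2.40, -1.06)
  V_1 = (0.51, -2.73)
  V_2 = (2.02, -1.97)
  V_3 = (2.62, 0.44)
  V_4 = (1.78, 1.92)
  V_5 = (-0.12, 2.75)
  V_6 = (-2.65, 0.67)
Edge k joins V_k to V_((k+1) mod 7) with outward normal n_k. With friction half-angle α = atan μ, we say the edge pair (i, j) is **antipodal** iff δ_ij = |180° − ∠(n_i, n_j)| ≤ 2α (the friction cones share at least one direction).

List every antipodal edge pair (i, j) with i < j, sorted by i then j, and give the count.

α = atan 0.55 = 28.81°;  2α = 57.62°
n_0 = (-0.4977, -0.8673)
n_1 = (+0.4496, -0.8932)
n_2 = (+0.9704, -0.2416)
n_3 = (+0.8697, +0.4936)
n_4 = (+0.4003, +0.9164)
n_5 = (-0.6351, +0.7725)
n_6 = (-0.9897, -0.1430)
  (0,1): δ = 123.43°  ·
  (0,2): δ = 74.13°  ·
  (0,3): δ = 30.57°  ✓
  (0,4): δ = 6.25°  ✓
  (0,5): δ = 69.28°  ·
  (0,6): δ = 128.07°  ·
  (1,2): δ = 130.70°  ·
  (1,3): δ = 87.14°  ·
  (1,4): δ = 50.31°  ✓
  (1,5): δ = 12.71°  ✓
  (1,6): δ = 71.51°  ·
  (2,3): δ = 136.44°  ·
  (2,4): δ = 99.62°  ·
  (2,5): δ = 36.59°  ✓
  (2,6): δ = 22.20°  ✓
  (3,4): δ = 143.18°  ·
  (3,5): δ = 80.15°  ·
  (3,6): δ = 21.36°  ✓
  (4,5): δ = 116.98°  ·
  (4,6): δ = 58.18°  ·
  (5,6): δ = 121.20°  ·
antipodal pairs: 7

count = 7; pairs: (0,3), (0,4), (1,4), (1,5), (2,5), (2,6), (3,6)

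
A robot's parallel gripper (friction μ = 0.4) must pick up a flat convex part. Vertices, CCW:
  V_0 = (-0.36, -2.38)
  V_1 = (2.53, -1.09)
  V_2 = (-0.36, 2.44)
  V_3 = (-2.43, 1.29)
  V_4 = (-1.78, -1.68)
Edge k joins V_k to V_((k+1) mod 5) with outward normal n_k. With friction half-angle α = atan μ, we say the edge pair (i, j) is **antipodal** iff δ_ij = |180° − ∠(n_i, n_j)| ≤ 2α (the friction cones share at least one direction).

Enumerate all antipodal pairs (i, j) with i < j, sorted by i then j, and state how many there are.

α = atan 0.4 = 21.80°;  2α = 43.60°
n_0 = (+0.4076, -0.9132)
n_1 = (+0.7738, +0.6335)
n_2 = (-0.4856, +0.8742)
n_3 = (-0.9769, -0.2138)
n_4 = (-0.4422, -0.8969)
  (0,1): δ = 74.75°  ·
  (0,2): δ = 5.00°  ✓
  (0,3): δ = 78.29°  ·
  (0,4): δ = 129.70°  ·
  (1,2): δ = 100.25°  ·
  (1,3): δ = 26.96°  ✓
  (1,4): δ = 24.45°  ✓
  (2,3): δ = 106.71°  ·
  (2,4): δ = 55.30°  ·
  (3,4): δ = 128.59°  ·
antipodal pairs: 3

count = 3; pairs: (0,2), (1,3), (1,4)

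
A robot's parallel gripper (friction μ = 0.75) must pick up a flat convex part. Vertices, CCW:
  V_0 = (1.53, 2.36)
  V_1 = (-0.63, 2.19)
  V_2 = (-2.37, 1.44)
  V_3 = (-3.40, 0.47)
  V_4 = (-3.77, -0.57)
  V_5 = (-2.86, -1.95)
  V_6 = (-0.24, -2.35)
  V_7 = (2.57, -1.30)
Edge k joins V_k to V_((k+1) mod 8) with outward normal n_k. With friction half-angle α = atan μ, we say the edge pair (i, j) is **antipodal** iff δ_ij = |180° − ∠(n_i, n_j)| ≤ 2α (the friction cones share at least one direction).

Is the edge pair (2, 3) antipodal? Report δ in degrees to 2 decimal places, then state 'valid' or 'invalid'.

α = atan 0.75 = 36.87°;  2α = 73.74°
edge 2: e_2 = (-1.03, -0.97);  n_2 = (-0.6856, +0.7280)
edge 3: e_3 = (-0.37, -1.04);  n_3 = (-0.9422, +0.3352)
∠(n_2, n_3) = 27.13°
δ = |180° − 27.13°| = 152.87°
152.87° > 2α = 73.74°  →  invalid

δ = 152.87°, invalid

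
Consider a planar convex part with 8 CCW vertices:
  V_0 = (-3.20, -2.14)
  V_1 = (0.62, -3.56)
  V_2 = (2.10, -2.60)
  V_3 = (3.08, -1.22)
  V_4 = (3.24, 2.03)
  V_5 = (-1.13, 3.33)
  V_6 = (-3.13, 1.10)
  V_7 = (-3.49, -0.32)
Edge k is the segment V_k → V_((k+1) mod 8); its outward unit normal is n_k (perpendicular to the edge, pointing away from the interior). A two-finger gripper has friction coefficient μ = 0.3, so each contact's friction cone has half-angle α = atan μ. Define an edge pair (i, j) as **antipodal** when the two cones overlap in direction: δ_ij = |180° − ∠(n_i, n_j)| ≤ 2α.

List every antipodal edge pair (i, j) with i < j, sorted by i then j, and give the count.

α = atan 0.3 = 16.70°;  2α = 33.40°
n_0 = (-0.3484, -0.9373)
n_1 = (+0.5442, -0.8390)
n_2 = (+0.8153, -0.5790)
n_3 = (+0.9988, -0.0492)
n_4 = (+0.2851, +0.9585)
n_5 = (-0.7445, +0.6677)
n_6 = (-0.9693, +0.2457)
n_7 = (-0.9875, -0.1574)
  (0,1): δ = 126.64°  ·
  (0,2): δ = 104.99°  ·
  (0,3): δ = 72.43°  ·
  (0,4): δ = 3.82°  ✓
  (0,5): δ = 68.50°  ·
  (0,6): δ = 96.17°  ·
  (0,7): δ = 119.44°  ·
  (1,2): δ = 158.35°  ·
  (1,3): δ = 125.79°  ·
  (1,4): δ = 49.54°  ·
  (1,5): δ = 15.14°  ✓
  (1,6): δ = 42.80°  ·
  (1,7): δ = 66.08°  ·
  (2,3): δ = 147.44°  ·
  (2,4): δ = 71.19°  ·
  (2,5): δ = 6.51°  ✓
  (2,6): δ = 21.15°  ✓
  (2,7): δ = 44.43°  ·
  (3,4): δ = 103.75°  ·
  (3,5): δ = 39.07°  ·
  (3,6): δ = 11.41°  ✓
  (3,7): δ = 11.87°  ✓
  (4,5): δ = 115.32°  ·
  (4,6): δ = 87.66°  ·
  (4,7): δ = 64.38°  ·
  (5,6): δ = 152.34°  ·
  (5,7): δ = 129.06°  ·
  (6,7): δ = 156.72°  ·
antipodal pairs: 6

count = 6; pairs: (0,4), (1,5), (2,5), (2,6), (3,6), (3,7)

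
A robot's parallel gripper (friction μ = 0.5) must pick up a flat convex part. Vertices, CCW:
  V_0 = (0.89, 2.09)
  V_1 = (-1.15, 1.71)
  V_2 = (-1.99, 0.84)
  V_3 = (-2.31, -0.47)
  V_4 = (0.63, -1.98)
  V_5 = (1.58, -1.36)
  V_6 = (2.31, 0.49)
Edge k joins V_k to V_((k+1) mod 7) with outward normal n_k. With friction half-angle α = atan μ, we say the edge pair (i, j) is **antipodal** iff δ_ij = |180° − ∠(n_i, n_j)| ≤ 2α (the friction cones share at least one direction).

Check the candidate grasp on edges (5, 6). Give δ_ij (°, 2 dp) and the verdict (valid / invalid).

α = atan 0.5 = 26.57°;  2α = 53.13°
edge 5: e_5 = (+0.73, +1.85);  n_5 = (+0.9302, -0.3671)
edge 6: e_6 = (-1.42, +1.60);  n_6 = (+0.7479, +0.6638)
∠(n_5, n_6) = 63.12°
δ = |180° − 63.12°| = 116.88°
116.88° > 2α = 53.13°  →  invalid

δ = 116.88°, invalid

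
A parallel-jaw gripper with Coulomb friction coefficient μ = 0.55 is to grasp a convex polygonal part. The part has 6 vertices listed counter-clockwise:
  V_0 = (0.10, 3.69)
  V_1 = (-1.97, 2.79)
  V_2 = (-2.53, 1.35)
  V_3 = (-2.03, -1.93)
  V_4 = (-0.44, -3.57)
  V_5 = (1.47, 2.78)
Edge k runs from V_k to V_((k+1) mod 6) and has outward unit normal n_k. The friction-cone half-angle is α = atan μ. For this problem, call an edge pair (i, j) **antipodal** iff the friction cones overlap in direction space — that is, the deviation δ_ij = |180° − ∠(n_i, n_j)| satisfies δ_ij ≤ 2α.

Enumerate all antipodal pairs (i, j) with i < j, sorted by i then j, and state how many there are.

α = atan 0.55 = 28.81°;  2α = 57.62°
n_0 = (-0.3987, +0.9171)
n_1 = (-0.9320, +0.3624)
n_2 = (-0.9886, -0.1507)
n_3 = (-0.7180, -0.6961)
n_4 = (+0.9576, -0.2880)
n_5 = (+0.5533, +0.8330)
  (0,1): δ = 134.75°  ·
  (0,2): δ = 104.83°  ·
  (0,3): δ = 69.39°  ·
  (0,4): δ = 49.76°  ✓
  (0,5): δ = 122.91°  ·
  (1,2): δ = 150.08°  ·
  (1,3): δ = 114.64°  ·
  (1,4): δ = 4.51°  ✓
  (1,5): δ = 77.66°  ·
  (2,3): δ = 144.55°  ·
  (2,4): δ = 25.41°  ✓
  (2,5): δ = 47.74°  ✓
  (3,4): δ = 60.85°  ·
  (3,5): δ = 12.29°  ✓
  (4,5): δ = 106.85°  ·
antipodal pairs: 5

count = 5; pairs: (0,4), (1,4), (2,4), (2,5), (3,5)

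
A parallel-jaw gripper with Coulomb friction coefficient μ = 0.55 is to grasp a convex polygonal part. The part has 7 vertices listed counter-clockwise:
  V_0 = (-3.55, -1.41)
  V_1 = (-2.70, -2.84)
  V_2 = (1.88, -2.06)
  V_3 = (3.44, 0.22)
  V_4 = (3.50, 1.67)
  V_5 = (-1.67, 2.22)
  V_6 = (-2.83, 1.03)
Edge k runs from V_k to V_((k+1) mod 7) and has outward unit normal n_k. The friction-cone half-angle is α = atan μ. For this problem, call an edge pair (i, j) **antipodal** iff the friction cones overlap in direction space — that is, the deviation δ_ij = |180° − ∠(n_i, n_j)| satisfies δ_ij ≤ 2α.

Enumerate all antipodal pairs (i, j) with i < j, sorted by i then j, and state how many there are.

count = 8; pairs: (0,3), (0,4), (1,4), (1,5), (2,5), (2,6), (3,5), (3,6)

α = atan 0.55 = 28.81°;  2α = 57.62°
n_0 = (-0.8596, -0.5110)
n_1 = (+0.1679, -0.9858)
n_2 = (+0.8253, -0.5647)
n_3 = (+0.9991, -0.0413)
n_4 = (+0.1058, +0.9944)
n_5 = (-0.7161, +0.6980)
n_6 = (-0.9591, +0.2830)
  (0,1): δ = 111.06°  ·
  (0,2): δ = 65.11°  ·
  (0,3): δ = 33.10°  ✓
  (0,4): δ = 53.20°  ✓
  (0,5): δ = 105.00°  ·
  (0,6): δ = 132.83°  ·
  (1,2): δ = 134.05°  ·
  (1,3): δ = 102.03°  ·
  (1,4): δ = 15.74°  ✓
  (1,5): δ = 36.07°  ✓
  (1,6): δ = 63.89°  ·
  (2,3): δ = 147.99°  ·
  (2,4): δ = 61.69°  ·
  (2,5): δ = 9.89°  ✓
  (2,6): δ = 17.94°  ✓
  (3,4): δ = 93.70°  ·
  (3,5): δ = 41.90°  ✓
  (3,6): δ = 14.07°  ✓
  (4,5): δ = 128.20°  ·
  (4,6): δ = 100.37°  ·
  (5,6): δ = 152.17°  ·
antipodal pairs: 8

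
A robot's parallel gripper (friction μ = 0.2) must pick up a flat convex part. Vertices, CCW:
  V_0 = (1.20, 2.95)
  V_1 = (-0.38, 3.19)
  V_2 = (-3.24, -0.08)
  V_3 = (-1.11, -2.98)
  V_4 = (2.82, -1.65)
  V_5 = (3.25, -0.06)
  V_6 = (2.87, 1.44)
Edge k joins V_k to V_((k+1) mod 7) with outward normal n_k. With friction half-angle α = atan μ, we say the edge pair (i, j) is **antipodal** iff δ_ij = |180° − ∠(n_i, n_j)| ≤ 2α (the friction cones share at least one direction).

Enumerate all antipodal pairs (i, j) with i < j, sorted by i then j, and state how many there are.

count = 2; pairs: (2,5), (2,6)

α = atan 0.2 = 11.31°;  2α = 22.62°
n_0 = (+0.1502, +0.9887)
n_1 = (-0.7527, +0.6583)
n_2 = (-0.8060, -0.5920)
n_3 = (+0.3206, -0.9472)
n_4 = (+0.9653, -0.2611)
n_5 = (+0.9694, +0.2456)
n_6 = (+0.6707, +0.7417)
  (0,1): δ = 122.54°  ·
  (0,2): δ = 45.07°  ·
  (0,3): δ = 27.33°  ·
  (0,4): δ = 83.50°  ·
  (0,5): δ = 112.85°  ·
  (0,6): δ = 146.52°  ·
  (1,2): δ = 102.53°  ·
  (1,3): δ = 30.13°  ·
  (1,4): δ = 26.04°  ·
  (1,5): δ = 55.39°  ·
  (1,6): δ = 89.05°  ·
  (2,3): δ = 107.60°  ·
  (2,4): δ = 51.43°  ·
  (2,5): δ = 22.08°  ✓
  (2,6): δ = 11.58°  ✓
  (3,4): δ = 123.83°  ·
  (3,5): δ = 94.48°  ·
  (3,6): δ = 60.82°  ·
  (4,5): δ = 150.65°  ·
  (4,6): δ = 116.99°  ·
  (5,6): δ = 146.34°  ·
antipodal pairs: 2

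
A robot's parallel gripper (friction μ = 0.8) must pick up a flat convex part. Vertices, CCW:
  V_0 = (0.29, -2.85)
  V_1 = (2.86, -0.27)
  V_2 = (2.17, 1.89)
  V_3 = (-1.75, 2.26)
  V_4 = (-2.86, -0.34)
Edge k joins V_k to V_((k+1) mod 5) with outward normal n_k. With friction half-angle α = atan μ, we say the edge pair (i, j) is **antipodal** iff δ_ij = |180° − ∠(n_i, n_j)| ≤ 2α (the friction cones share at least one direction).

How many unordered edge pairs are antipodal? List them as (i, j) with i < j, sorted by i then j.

α = atan 0.8 = 38.66°;  2α = 77.32°
n_0 = (+0.7085, -0.7057)
n_1 = (+0.9526, +0.3043)
n_2 = (+0.0940, +0.9956)
n_3 = (-0.9197, +0.3926)
n_4 = (-0.6232, -0.7821)
  (0,1): δ = 117.40°  ·
  (0,2): δ = 50.50°  ✓
  (0,3): δ = 21.77°  ✓
  (0,4): δ = 96.34°  ·
  (1,2): δ = 113.11°  ·
  (1,3): δ = 40.83°  ✓
  (1,4): δ = 33.74°  ✓
  (2,3): δ = 107.73°  ·
  (2,4): δ = 33.16°  ✓
  (3,4): δ = 105.43°  ·
antipodal pairs: 5

count = 5; pairs: (0,2), (0,3), (1,3), (1,4), (2,4)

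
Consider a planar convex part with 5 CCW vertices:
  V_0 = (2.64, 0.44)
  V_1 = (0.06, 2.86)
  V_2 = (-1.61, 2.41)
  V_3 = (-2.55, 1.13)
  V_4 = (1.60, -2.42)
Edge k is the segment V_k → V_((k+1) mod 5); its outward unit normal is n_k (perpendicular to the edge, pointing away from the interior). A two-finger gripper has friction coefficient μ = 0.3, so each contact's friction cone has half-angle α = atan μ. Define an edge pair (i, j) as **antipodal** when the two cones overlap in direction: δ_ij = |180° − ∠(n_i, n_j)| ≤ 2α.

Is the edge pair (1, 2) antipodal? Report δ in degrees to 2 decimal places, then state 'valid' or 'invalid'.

α = atan 0.3 = 16.70°;  2α = 33.40°
edge 1: e_1 = (-1.67, -0.45);  n_1 = (-0.2602, +0.9656)
edge 2: e_2 = (-0.94, -1.28);  n_2 = (-0.8060, +0.5919)
∠(n_1, n_2) = 38.63°
δ = |180° − 38.63°| = 141.37°
141.37° > 2α = 33.40°  →  invalid

δ = 141.37°, invalid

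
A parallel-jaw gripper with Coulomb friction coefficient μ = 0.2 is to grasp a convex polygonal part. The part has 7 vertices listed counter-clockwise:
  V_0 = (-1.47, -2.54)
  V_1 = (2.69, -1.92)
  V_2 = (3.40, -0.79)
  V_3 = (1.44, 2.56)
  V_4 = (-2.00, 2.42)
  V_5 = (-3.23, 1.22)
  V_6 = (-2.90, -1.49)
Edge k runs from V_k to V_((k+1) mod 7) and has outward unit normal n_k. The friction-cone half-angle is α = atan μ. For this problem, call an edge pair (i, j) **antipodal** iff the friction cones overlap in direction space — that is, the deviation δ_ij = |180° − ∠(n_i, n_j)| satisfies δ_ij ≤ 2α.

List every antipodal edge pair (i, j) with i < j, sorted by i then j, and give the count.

count = 2; pairs: (0,3), (1,4)

α = atan 0.2 = 11.31°;  2α = 22.62°
n_0 = (+0.1474, -0.9891)
n_1 = (+0.8467, -0.5320)
n_2 = (+0.8631, +0.5050)
n_3 = (-0.0407, +0.9992)
n_4 = (-0.6983, +0.7158)
n_5 = (-0.9927, -0.1209)
n_6 = (-0.5919, -0.8060)
  (0,1): δ = 130.62°  ·
  (0,2): δ = 68.15°  ·
  (0,3): δ = 6.15°  ✓
  (0,4): δ = 35.82°  ·
  (0,5): δ = 88.47°  ·
  (0,6): δ = 135.23°  ·
  (1,2): δ = 117.53°  ·
  (1,3): δ = 55.53°  ·
  (1,4): δ = 13.57°  ✓
  (1,5): δ = 39.08°  ·
  (1,6): δ = 85.85°  ·
  (2,3): δ = 118.00°  ·
  (2,4): δ = 76.04°  ·
  (2,5): δ = 23.39°  ·
  (2,6): δ = 23.38°  ·
  (3,4): δ = 138.04°  ·
  (3,5): δ = 85.39°  ·
  (3,6): δ = 38.62°  ·
  (4,5): δ = 127.35°  ·
  (4,6): δ = 80.58°  ·
  (5,6): δ = 133.23°  ·
antipodal pairs: 2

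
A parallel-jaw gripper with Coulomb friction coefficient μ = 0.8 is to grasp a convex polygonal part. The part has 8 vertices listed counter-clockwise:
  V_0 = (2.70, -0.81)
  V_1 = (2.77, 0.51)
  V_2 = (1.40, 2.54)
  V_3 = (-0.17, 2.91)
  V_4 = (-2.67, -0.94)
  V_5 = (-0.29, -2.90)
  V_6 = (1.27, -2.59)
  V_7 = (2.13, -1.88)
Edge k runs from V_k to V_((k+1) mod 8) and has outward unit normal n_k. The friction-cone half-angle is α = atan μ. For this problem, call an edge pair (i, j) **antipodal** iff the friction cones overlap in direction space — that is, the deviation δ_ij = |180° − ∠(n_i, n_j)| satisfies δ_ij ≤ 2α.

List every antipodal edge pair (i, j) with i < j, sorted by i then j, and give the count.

count = 12; pairs: (0,3), (0,4), (1,3), (1,4), (1,5), (2,4), (2,5), (2,6), (2,7), (3,5), (3,6), (3,7)

α = atan 0.8 = 38.66°;  2α = 77.32°
n_0 = (+0.9986, -0.0530)
n_1 = (+0.8289, +0.5594)
n_2 = (+0.2294, +0.9733)
n_3 = (-0.8387, +0.5446)
n_4 = (-0.6357, -0.7719)
n_5 = (+0.1949, -0.9808)
n_6 = (+0.6366, -0.7712)
n_7 = (+0.8826, -0.4702)
  (0,1): δ = 142.95°  ·
  (0,2): δ = 100.23°  ·
  (0,3): δ = 29.96°  ✓
  (0,4): δ = 53.56°  ✓
  (0,5): δ = 104.27°  ·
  (0,6): δ = 132.58°  ·
  (0,7): δ = 154.99°  ·
  (1,2): δ = 137.28°  ·
  (1,3): δ = 67.01°  ✓
  (1,4): δ = 16.51°  ✓
  (1,5): δ = 67.22°  ✓
  (1,6): δ = 95.53°  ·
  (1,7): δ = 117.94°  ·
  (2,3): δ = 109.74°  ·
  (2,4): δ = 26.21°  ✓
  (2,5): δ = 24.50°  ✓
  (2,6): δ = 52.80°  ✓
  (2,7): δ = 75.22°  ✓
  (3,4): δ = 96.47°  ·
  (3,5): δ = 45.76°  ✓
  (3,6): δ = 17.46°  ✓
  (3,7): δ = 4.95°  ✓
  (4,5): δ = 129.29°  ·
  (4,6): δ = 100.99°  ·
  (4,7): δ = 78.57°  ·
  (5,6): δ = 151.70°  ·
  (5,7): δ = 129.28°  ·
  (6,7): δ = 157.59°  ·
antipodal pairs: 12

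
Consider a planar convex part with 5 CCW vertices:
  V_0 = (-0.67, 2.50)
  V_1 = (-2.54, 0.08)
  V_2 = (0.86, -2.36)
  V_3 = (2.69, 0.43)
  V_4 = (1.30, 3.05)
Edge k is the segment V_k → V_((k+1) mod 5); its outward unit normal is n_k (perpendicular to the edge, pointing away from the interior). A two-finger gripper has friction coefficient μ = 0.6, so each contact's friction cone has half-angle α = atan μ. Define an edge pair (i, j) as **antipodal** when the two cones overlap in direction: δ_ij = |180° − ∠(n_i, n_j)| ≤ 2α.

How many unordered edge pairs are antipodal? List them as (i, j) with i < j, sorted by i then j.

α = atan 0.6 = 30.96°;  2α = 61.93°
n_0 = (-0.7913, +0.6114)
n_1 = (-0.5830, -0.8124)
n_2 = (+0.8362, -0.5485)
n_3 = (+0.8834, +0.4687)
n_4 = (-0.2689, +0.9632)
  (0,1): δ = 87.97°  ·
  (0,2): δ = 4.43°  ✓
  (0,3): δ = 65.64°  ·
  (0,4): δ = 143.29°  ·
  (1,2): δ = 87.60°  ·
  (1,3): δ = 26.39°  ✓
  (1,4): δ = 51.26°  ✓
  (2,3): δ = 118.79°  ·
  (2,4): δ = 41.14°  ✓
  (3,4): δ = 102.35°  ·
antipodal pairs: 4

count = 4; pairs: (0,2), (1,3), (1,4), (2,4)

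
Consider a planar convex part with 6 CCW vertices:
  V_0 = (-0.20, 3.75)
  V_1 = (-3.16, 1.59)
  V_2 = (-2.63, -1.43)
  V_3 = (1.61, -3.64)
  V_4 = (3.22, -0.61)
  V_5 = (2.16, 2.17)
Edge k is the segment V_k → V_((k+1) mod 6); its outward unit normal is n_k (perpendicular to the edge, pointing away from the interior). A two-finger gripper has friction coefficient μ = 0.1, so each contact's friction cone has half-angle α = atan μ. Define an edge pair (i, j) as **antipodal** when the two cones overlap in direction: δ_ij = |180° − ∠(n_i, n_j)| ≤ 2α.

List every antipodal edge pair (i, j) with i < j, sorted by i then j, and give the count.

count = 2; pairs: (1,4), (2,5)

α = atan 0.1 = 5.71°;  2α = 11.42°
n_0 = (-0.5895, +0.8078)
n_1 = (-0.9849, -0.1729)
n_2 = (-0.4622, -0.8868)
n_3 = (+0.8831, -0.4692)
n_4 = (+0.9344, +0.3563)
n_5 = (+0.5563, +0.8310)
  (0,1): δ = 116.17°  ·
  (0,2): δ = 63.65°  ·
  (0,3): δ = 25.90°  ·
  (0,4): δ = 74.75°  ·
  (0,5): δ = 110.08°  ·
  (1,2): δ = 127.48°  ·
  (1,3): δ = 37.94°  ·
  (1,4): δ = 10.92°  ✓
  (1,5): δ = 46.24°  ·
  (2,3): δ = 90.45°  ·
  (2,4): δ = 41.60°  ·
  (2,5): δ = 6.27°  ✓
  (3,4): δ = 131.14°  ·
  (3,5): δ = 95.82°  ·
  (4,5): δ = 144.67°  ·
antipodal pairs: 2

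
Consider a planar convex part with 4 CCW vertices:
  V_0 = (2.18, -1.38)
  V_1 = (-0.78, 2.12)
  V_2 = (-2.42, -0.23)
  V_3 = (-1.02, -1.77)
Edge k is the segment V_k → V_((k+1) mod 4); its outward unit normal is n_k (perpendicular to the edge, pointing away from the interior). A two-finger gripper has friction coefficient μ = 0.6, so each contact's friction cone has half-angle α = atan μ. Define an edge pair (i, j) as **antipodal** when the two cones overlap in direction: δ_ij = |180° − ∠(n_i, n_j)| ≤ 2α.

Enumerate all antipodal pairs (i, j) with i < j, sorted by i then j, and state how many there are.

count = 3; pairs: (0,2), (0,3), (1,3)

α = atan 0.6 = 30.96°;  2α = 61.93°
n_0 = (+0.7636, +0.6457)
n_1 = (-0.8201, +0.5723)
n_2 = (-0.7399, -0.6727)
n_3 = (+0.1210, -0.9927)
  (0,1): δ = 75.13°  ·
  (0,2): δ = 2.05°  ✓
  (0,3): δ = 56.73°  ✓
  (1,2): δ = 102.82°  ·
  (1,3): δ = 48.14°  ✓
  (2,3): δ = 125.33°  ·
antipodal pairs: 3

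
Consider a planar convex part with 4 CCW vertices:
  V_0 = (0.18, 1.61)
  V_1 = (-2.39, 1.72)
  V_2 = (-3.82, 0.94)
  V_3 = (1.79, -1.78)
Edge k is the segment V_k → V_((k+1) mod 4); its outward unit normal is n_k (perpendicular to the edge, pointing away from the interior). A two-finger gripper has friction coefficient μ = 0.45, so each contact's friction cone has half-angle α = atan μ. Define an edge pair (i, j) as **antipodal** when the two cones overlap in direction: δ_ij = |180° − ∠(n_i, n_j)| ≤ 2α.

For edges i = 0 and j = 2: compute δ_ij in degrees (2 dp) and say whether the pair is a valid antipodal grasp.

δ = 23.42°, valid

α = atan 0.45 = 24.23°;  2α = 48.46°
edge 0: e_0 = (-2.57, +0.11);  n_0 = (+0.0428, +0.9991)
edge 2: e_2 = (+5.61, -2.72);  n_2 = (-0.4363, -0.8998)
∠(n_0, n_2) = 156.58°
δ = |180° − 156.58°| = 23.42°
23.42° ≤ 2α = 48.46°  →  valid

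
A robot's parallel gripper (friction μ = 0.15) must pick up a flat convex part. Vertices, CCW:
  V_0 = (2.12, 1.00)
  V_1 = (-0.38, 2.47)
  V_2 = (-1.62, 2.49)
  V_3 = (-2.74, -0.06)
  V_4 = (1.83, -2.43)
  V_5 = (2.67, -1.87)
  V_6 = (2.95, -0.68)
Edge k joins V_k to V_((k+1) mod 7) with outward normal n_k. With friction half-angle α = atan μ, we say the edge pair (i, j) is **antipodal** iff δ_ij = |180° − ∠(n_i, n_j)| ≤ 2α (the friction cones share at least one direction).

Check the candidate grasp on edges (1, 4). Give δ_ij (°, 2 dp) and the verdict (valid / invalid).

α = atan 0.15 = 8.53°;  2α = 17.06°
edge 1: e_1 = (-1.24, +0.02);  n_1 = (+0.0161, +0.9999)
edge 4: e_4 = (+0.84, +0.56);  n_4 = (+0.5547, -0.8321)
∠(n_1, n_4) = 145.39°
δ = |180° − 145.39°| = 34.61°
34.61° > 2α = 17.06°  →  invalid

δ = 34.61°, invalid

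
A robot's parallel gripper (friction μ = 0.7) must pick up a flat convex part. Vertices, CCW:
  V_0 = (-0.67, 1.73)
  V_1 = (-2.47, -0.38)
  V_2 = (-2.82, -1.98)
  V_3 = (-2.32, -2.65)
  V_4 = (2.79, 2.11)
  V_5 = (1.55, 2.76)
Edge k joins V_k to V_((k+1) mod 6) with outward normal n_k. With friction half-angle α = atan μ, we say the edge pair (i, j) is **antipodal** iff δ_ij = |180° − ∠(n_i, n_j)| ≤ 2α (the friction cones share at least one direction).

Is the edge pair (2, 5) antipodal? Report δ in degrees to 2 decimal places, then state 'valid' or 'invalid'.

α = atan 0.7 = 34.99°;  2α = 69.98°
edge 2: e_2 = (+0.50, -0.67);  n_2 = (-0.8014, -0.5981)
edge 5: e_5 = (-2.22, -1.03);  n_5 = (-0.4209, +0.9071)
∠(n_2, n_5) = 101.84°
δ = |180° − 101.84°| = 78.16°
78.16° > 2α = 69.98°  →  invalid

δ = 78.16°, invalid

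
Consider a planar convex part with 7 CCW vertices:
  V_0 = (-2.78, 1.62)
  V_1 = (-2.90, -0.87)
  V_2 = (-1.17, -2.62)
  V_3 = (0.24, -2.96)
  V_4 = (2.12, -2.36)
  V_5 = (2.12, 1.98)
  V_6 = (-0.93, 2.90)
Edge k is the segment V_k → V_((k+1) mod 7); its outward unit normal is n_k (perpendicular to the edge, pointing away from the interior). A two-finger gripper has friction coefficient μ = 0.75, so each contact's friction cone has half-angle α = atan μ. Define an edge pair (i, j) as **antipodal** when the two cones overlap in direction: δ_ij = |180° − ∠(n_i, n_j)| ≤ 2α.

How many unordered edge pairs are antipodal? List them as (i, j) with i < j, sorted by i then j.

α = atan 0.75 = 36.87°;  2α = 73.74°
n_0 = (-0.9988, +0.0481)
n_1 = (-0.7112, -0.7030)
n_2 = (-0.2344, -0.9721)
n_3 = (+0.3040, -0.9527)
n_4 = (+1.0000, -0.0000)
n_5 = (+0.2888, +0.9574)
n_6 = (-0.5690, +0.8224)
  (0,1): δ = 132.57°  ·
  (0,2): δ = 100.80°  ·
  (0,3): δ = 69.54°  ✓
  (0,4): δ = 2.76°  ✓
  (0,5): δ = 75.97°  ·
  (0,6): δ = 127.44°  ·
  (1,2): δ = 148.23°  ·
  (1,3): δ = 116.97°  ·
  (1,4): δ = 44.67°  ✓
  (1,5): δ = 28.54°  ✓
  (1,6): δ = 80.01°  ·
  (2,3): δ = 148.74°  ·
  (2,4): δ = 76.44°  ·
  (2,5): δ = 3.23°  ✓
  (2,6): δ = 48.24°  ✓
  (3,4): δ = 107.70°  ·
  (3,5): δ = 34.49°  ✓
  (3,6): δ = 16.98°  ✓
  (4,5): δ = 106.79°  ·
  (4,6): δ = 55.32°  ✓
  (5,6): δ = 128.54°  ·
antipodal pairs: 9

count = 9; pairs: (0,3), (0,4), (1,4), (1,5), (2,5), (2,6), (3,5), (3,6), (4,6)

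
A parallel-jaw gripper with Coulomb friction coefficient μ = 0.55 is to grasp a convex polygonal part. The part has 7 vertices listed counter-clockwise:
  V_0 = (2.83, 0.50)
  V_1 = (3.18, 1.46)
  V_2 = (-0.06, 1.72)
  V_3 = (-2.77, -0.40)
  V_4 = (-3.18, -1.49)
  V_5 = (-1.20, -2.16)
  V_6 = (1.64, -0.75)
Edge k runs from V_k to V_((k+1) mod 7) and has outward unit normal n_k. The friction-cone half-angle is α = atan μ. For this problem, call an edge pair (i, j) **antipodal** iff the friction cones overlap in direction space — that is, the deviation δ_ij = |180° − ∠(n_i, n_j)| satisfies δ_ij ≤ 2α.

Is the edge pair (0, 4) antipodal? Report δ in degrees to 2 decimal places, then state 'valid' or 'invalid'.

δ = 91.34°, invalid

α = atan 0.55 = 28.81°;  2α = 57.62°
edge 0: e_0 = (+0.35, +0.96);  n_0 = (+0.9395, -0.3425)
edge 4: e_4 = (+1.98, -0.67);  n_4 = (-0.3205, -0.9472)
∠(n_0, n_4) = 88.66°
δ = |180° − 88.66°| = 91.34°
91.34° > 2α = 57.62°  →  invalid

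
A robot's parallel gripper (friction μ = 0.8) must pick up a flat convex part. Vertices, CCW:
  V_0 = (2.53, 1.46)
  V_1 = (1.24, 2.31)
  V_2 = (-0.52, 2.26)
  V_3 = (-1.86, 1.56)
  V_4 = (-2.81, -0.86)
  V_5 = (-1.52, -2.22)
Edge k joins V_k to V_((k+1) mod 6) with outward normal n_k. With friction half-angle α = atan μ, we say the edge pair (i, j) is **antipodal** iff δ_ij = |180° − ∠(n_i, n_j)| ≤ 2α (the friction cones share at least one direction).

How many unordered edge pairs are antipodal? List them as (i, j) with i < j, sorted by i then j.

α = atan 0.8 = 38.66°;  2α = 77.32°
n_0 = (+0.5502, +0.8350)
n_1 = (-0.0284, +0.9996)
n_2 = (-0.4630, +0.8863)
n_3 = (-0.9308, +0.3654)
n_4 = (-0.7255, -0.6882)
n_5 = (+0.6725, -0.7401)
  (0,1): δ = 144.99°  ·
  (0,2): δ = 119.04°  ·
  (0,3): δ = 78.05°  ·
  (0,4): δ = 13.13°  ✓
  (0,5): δ = 75.64°  ✓
  (1,2): δ = 154.05°  ·
  (1,3): δ = 113.06°  ·
  (1,4): δ = 48.14°  ✓
  (1,5): δ = 40.63°  ✓
  (2,3): δ = 139.02°  ·
  (2,4): δ = 74.10°  ✓
  (2,5): δ = 14.68°  ✓
  (3,4): δ = 115.08°  ·
  (3,5): δ = 26.31°  ✓
  (4,5): δ = 91.23°  ·
antipodal pairs: 7

count = 7; pairs: (0,4), (0,5), (1,4), (1,5), (2,4), (2,5), (3,5)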